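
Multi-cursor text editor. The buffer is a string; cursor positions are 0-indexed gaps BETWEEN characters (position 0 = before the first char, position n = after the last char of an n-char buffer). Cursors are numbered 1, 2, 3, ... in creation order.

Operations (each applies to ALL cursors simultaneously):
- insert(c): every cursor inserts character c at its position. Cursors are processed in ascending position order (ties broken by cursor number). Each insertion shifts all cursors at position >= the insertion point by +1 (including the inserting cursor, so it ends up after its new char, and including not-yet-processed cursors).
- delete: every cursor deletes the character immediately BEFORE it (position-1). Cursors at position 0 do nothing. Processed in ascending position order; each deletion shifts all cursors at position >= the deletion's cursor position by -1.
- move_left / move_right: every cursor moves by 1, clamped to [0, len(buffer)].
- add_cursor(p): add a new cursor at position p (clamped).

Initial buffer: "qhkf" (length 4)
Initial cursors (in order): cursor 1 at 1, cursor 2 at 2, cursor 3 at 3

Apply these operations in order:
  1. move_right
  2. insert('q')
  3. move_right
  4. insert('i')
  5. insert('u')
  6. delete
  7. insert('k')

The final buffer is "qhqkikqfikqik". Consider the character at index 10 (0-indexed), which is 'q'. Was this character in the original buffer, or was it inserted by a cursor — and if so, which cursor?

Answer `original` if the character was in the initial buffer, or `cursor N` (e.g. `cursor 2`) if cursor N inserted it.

After op 1 (move_right): buffer="qhkf" (len 4), cursors c1@2 c2@3 c3@4, authorship ....
After op 2 (insert('q')): buffer="qhqkqfq" (len 7), cursors c1@3 c2@5 c3@7, authorship ..1.2.3
After op 3 (move_right): buffer="qhqkqfq" (len 7), cursors c1@4 c2@6 c3@7, authorship ..1.2.3
After op 4 (insert('i')): buffer="qhqkiqfiqi" (len 10), cursors c1@5 c2@8 c3@10, authorship ..1.12.233
After op 5 (insert('u')): buffer="qhqkiuqfiuqiu" (len 13), cursors c1@6 c2@10 c3@13, authorship ..1.112.22333
After op 6 (delete): buffer="qhqkiqfiqi" (len 10), cursors c1@5 c2@8 c3@10, authorship ..1.12.233
After op 7 (insert('k')): buffer="qhqkikqfikqik" (len 13), cursors c1@6 c2@10 c3@13, authorship ..1.112.22333
Authorship (.=original, N=cursor N): . . 1 . 1 1 2 . 2 2 3 3 3
Index 10: author = 3

Answer: cursor 3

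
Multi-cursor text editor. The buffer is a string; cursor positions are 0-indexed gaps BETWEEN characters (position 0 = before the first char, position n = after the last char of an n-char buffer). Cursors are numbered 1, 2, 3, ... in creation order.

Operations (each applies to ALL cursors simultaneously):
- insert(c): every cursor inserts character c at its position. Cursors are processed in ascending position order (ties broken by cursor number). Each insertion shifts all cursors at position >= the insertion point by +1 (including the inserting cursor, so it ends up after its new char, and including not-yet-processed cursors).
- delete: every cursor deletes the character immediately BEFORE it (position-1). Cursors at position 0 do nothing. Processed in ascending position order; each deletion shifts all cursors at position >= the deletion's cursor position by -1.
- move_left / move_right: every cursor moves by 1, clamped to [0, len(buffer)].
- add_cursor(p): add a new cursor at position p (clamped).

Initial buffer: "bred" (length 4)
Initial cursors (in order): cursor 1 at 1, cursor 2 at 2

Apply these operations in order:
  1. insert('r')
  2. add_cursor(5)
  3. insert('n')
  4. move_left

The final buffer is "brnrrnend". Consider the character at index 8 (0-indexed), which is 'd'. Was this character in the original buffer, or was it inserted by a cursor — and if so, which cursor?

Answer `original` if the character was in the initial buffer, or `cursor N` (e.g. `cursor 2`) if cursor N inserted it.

After op 1 (insert('r')): buffer="brrred" (len 6), cursors c1@2 c2@4, authorship .1.2..
After op 2 (add_cursor(5)): buffer="brrred" (len 6), cursors c1@2 c2@4 c3@5, authorship .1.2..
After op 3 (insert('n')): buffer="brnrrnend" (len 9), cursors c1@3 c2@6 c3@8, authorship .11.22.3.
After op 4 (move_left): buffer="brnrrnend" (len 9), cursors c1@2 c2@5 c3@7, authorship .11.22.3.
Authorship (.=original, N=cursor N): . 1 1 . 2 2 . 3 .
Index 8: author = original

Answer: original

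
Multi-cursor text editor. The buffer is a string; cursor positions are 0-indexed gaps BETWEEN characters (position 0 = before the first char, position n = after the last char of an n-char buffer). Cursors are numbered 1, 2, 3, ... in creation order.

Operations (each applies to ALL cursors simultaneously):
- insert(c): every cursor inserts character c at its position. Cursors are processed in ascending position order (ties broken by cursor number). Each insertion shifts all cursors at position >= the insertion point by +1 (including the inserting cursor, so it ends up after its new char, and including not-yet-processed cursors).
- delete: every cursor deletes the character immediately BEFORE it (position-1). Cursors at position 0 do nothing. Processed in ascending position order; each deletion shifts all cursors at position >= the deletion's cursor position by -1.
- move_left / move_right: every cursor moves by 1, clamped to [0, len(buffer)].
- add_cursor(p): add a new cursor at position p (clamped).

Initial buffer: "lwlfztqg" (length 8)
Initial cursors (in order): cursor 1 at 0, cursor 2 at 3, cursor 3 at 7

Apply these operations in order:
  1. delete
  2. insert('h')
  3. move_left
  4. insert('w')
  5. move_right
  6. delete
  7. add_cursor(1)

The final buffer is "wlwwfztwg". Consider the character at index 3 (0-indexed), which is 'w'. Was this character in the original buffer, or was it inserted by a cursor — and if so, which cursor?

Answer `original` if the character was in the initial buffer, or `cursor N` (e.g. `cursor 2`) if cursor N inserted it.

After op 1 (delete): buffer="lwfztg" (len 6), cursors c1@0 c2@2 c3@5, authorship ......
After op 2 (insert('h')): buffer="hlwhfzthg" (len 9), cursors c1@1 c2@4 c3@8, authorship 1..2...3.
After op 3 (move_left): buffer="hlwhfzthg" (len 9), cursors c1@0 c2@3 c3@7, authorship 1..2...3.
After op 4 (insert('w')): buffer="whlwwhfztwhg" (len 12), cursors c1@1 c2@5 c3@10, authorship 11..22...33.
After op 5 (move_right): buffer="whlwwhfztwhg" (len 12), cursors c1@2 c2@6 c3@11, authorship 11..22...33.
After op 6 (delete): buffer="wlwwfztwg" (len 9), cursors c1@1 c2@4 c3@8, authorship 1..2...3.
After op 7 (add_cursor(1)): buffer="wlwwfztwg" (len 9), cursors c1@1 c4@1 c2@4 c3@8, authorship 1..2...3.
Authorship (.=original, N=cursor N): 1 . . 2 . . . 3 .
Index 3: author = 2

Answer: cursor 2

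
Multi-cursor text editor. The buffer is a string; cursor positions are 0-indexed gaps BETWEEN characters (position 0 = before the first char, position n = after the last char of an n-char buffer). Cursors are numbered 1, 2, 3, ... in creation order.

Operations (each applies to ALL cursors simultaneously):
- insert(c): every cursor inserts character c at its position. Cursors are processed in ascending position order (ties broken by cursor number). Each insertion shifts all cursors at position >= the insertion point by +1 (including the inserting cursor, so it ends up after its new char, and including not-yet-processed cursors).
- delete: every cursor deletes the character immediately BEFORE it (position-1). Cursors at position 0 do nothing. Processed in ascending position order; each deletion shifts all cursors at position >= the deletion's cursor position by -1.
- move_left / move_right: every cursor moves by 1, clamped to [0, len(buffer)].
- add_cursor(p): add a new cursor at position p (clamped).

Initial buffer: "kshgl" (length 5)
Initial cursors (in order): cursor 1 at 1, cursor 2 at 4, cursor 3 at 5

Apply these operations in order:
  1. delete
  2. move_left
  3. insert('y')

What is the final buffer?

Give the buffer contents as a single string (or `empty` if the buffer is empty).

Answer: ysyyh

Derivation:
After op 1 (delete): buffer="sh" (len 2), cursors c1@0 c2@2 c3@2, authorship ..
After op 2 (move_left): buffer="sh" (len 2), cursors c1@0 c2@1 c3@1, authorship ..
After op 3 (insert('y')): buffer="ysyyh" (len 5), cursors c1@1 c2@4 c3@4, authorship 1.23.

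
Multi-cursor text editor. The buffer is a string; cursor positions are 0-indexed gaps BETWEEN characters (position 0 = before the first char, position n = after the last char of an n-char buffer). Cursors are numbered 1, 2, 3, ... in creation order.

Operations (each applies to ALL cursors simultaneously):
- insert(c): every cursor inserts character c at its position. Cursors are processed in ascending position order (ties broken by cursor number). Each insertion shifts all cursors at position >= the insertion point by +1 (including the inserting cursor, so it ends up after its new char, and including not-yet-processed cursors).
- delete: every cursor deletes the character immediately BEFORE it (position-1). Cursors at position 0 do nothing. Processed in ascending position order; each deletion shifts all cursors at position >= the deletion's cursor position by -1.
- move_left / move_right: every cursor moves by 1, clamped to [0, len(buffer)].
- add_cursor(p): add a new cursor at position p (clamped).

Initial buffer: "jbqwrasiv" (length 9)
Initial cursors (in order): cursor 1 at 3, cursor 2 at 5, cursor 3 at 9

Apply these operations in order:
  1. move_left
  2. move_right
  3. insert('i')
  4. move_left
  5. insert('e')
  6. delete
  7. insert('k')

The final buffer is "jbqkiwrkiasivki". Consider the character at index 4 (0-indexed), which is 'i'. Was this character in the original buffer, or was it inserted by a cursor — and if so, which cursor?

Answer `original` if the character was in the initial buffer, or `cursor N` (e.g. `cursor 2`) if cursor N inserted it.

Answer: cursor 1

Derivation:
After op 1 (move_left): buffer="jbqwrasiv" (len 9), cursors c1@2 c2@4 c3@8, authorship .........
After op 2 (move_right): buffer="jbqwrasiv" (len 9), cursors c1@3 c2@5 c3@9, authorship .........
After op 3 (insert('i')): buffer="jbqiwriasivi" (len 12), cursors c1@4 c2@7 c3@12, authorship ...1..2....3
After op 4 (move_left): buffer="jbqiwriasivi" (len 12), cursors c1@3 c2@6 c3@11, authorship ...1..2....3
After op 5 (insert('e')): buffer="jbqeiwreiasivei" (len 15), cursors c1@4 c2@8 c3@14, authorship ...11..22....33
After op 6 (delete): buffer="jbqiwriasivi" (len 12), cursors c1@3 c2@6 c3@11, authorship ...1..2....3
After op 7 (insert('k')): buffer="jbqkiwrkiasivki" (len 15), cursors c1@4 c2@8 c3@14, authorship ...11..22....33
Authorship (.=original, N=cursor N): . . . 1 1 . . 2 2 . . . . 3 3
Index 4: author = 1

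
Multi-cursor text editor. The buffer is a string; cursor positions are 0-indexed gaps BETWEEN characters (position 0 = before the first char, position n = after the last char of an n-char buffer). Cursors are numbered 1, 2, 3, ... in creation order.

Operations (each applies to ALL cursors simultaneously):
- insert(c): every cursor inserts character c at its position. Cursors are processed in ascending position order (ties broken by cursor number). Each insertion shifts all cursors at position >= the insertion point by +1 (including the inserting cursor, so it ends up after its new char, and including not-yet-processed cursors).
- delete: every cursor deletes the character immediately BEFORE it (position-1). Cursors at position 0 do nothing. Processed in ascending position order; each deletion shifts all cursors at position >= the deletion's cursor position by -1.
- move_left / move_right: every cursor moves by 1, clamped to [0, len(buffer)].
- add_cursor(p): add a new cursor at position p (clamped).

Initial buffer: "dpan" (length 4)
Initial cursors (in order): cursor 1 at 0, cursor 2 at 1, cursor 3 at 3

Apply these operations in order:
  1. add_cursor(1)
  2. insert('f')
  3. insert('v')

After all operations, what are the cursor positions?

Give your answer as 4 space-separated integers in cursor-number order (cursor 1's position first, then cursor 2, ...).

After op 1 (add_cursor(1)): buffer="dpan" (len 4), cursors c1@0 c2@1 c4@1 c3@3, authorship ....
After op 2 (insert('f')): buffer="fdffpafn" (len 8), cursors c1@1 c2@4 c4@4 c3@7, authorship 1.24..3.
After op 3 (insert('v')): buffer="fvdffvvpafvn" (len 12), cursors c1@2 c2@7 c4@7 c3@11, authorship 11.2424..33.

Answer: 2 7 11 7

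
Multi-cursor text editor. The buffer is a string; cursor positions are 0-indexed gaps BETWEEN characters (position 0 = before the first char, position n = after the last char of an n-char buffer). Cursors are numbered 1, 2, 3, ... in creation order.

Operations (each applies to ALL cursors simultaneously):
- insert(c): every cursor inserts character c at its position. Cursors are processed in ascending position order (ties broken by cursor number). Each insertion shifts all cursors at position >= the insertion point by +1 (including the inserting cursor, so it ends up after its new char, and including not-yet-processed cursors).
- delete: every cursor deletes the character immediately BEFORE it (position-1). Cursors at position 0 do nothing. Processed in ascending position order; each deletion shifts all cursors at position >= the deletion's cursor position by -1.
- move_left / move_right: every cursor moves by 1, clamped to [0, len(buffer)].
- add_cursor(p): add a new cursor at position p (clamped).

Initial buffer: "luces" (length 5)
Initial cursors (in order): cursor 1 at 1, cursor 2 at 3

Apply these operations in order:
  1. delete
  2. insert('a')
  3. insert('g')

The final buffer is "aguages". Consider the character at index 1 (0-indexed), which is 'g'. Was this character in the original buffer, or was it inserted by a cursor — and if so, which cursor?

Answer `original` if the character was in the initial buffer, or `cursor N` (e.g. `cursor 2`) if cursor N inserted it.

After op 1 (delete): buffer="ues" (len 3), cursors c1@0 c2@1, authorship ...
After op 2 (insert('a')): buffer="auaes" (len 5), cursors c1@1 c2@3, authorship 1.2..
After op 3 (insert('g')): buffer="aguages" (len 7), cursors c1@2 c2@5, authorship 11.22..
Authorship (.=original, N=cursor N): 1 1 . 2 2 . .
Index 1: author = 1

Answer: cursor 1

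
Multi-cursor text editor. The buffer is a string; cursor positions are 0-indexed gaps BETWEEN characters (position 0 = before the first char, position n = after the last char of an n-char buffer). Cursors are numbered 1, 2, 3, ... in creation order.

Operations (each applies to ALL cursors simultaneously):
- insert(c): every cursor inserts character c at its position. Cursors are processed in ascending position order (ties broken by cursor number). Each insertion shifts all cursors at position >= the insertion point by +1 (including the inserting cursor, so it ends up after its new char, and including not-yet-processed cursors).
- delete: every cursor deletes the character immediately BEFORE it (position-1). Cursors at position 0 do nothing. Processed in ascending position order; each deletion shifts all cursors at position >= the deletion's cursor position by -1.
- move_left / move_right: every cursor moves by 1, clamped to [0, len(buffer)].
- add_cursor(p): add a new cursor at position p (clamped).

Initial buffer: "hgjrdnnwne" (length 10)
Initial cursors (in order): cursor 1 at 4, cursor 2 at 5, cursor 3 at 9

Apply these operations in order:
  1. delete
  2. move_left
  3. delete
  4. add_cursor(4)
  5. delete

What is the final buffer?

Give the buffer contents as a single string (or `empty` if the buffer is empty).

After op 1 (delete): buffer="hgjnnwe" (len 7), cursors c1@3 c2@3 c3@6, authorship .......
After op 2 (move_left): buffer="hgjnnwe" (len 7), cursors c1@2 c2@2 c3@5, authorship .......
After op 3 (delete): buffer="jnwe" (len 4), cursors c1@0 c2@0 c3@2, authorship ....
After op 4 (add_cursor(4)): buffer="jnwe" (len 4), cursors c1@0 c2@0 c3@2 c4@4, authorship ....
After op 5 (delete): buffer="jw" (len 2), cursors c1@0 c2@0 c3@1 c4@2, authorship ..

Answer: jw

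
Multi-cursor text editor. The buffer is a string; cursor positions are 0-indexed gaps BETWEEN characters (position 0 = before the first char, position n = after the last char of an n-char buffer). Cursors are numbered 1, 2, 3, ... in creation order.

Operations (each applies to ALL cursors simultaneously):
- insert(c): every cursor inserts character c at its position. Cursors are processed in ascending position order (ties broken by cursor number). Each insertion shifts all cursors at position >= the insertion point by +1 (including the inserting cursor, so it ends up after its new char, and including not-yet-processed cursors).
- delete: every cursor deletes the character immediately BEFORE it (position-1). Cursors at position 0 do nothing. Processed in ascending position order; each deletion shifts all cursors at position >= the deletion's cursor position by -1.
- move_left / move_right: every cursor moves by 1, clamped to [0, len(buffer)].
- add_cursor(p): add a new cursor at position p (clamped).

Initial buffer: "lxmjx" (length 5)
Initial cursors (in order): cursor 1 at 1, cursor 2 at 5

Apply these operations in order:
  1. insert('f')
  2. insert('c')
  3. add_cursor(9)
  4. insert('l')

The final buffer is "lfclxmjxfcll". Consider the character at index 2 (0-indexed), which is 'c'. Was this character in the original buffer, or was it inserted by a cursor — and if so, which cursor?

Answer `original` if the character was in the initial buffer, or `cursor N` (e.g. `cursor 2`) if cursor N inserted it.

Answer: cursor 1

Derivation:
After op 1 (insert('f')): buffer="lfxmjxf" (len 7), cursors c1@2 c2@7, authorship .1....2
After op 2 (insert('c')): buffer="lfcxmjxfc" (len 9), cursors c1@3 c2@9, authorship .11....22
After op 3 (add_cursor(9)): buffer="lfcxmjxfc" (len 9), cursors c1@3 c2@9 c3@9, authorship .11....22
After op 4 (insert('l')): buffer="lfclxmjxfcll" (len 12), cursors c1@4 c2@12 c3@12, authorship .111....2223
Authorship (.=original, N=cursor N): . 1 1 1 . . . . 2 2 2 3
Index 2: author = 1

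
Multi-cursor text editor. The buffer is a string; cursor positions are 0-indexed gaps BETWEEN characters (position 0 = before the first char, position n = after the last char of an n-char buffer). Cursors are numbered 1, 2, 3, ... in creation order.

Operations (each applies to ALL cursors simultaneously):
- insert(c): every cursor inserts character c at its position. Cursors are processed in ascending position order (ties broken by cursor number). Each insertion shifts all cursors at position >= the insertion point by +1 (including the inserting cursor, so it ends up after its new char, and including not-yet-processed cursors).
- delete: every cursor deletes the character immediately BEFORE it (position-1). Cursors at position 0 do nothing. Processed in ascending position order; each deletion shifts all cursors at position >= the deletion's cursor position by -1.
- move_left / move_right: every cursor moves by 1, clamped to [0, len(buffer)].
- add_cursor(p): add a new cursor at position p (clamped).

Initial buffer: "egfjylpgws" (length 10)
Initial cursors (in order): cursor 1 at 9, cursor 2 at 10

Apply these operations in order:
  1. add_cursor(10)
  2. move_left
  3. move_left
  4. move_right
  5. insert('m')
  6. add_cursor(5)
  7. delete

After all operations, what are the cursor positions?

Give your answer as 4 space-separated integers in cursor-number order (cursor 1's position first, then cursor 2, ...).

After op 1 (add_cursor(10)): buffer="egfjylpgws" (len 10), cursors c1@9 c2@10 c3@10, authorship ..........
After op 2 (move_left): buffer="egfjylpgws" (len 10), cursors c1@8 c2@9 c3@9, authorship ..........
After op 3 (move_left): buffer="egfjylpgws" (len 10), cursors c1@7 c2@8 c3@8, authorship ..........
After op 4 (move_right): buffer="egfjylpgws" (len 10), cursors c1@8 c2@9 c3@9, authorship ..........
After op 5 (insert('m')): buffer="egfjylpgmwmms" (len 13), cursors c1@9 c2@12 c3@12, authorship ........1.23.
After op 6 (add_cursor(5)): buffer="egfjylpgmwmms" (len 13), cursors c4@5 c1@9 c2@12 c3@12, authorship ........1.23.
After op 7 (delete): buffer="egfjlpgws" (len 9), cursors c4@4 c1@7 c2@8 c3@8, authorship .........

Answer: 7 8 8 4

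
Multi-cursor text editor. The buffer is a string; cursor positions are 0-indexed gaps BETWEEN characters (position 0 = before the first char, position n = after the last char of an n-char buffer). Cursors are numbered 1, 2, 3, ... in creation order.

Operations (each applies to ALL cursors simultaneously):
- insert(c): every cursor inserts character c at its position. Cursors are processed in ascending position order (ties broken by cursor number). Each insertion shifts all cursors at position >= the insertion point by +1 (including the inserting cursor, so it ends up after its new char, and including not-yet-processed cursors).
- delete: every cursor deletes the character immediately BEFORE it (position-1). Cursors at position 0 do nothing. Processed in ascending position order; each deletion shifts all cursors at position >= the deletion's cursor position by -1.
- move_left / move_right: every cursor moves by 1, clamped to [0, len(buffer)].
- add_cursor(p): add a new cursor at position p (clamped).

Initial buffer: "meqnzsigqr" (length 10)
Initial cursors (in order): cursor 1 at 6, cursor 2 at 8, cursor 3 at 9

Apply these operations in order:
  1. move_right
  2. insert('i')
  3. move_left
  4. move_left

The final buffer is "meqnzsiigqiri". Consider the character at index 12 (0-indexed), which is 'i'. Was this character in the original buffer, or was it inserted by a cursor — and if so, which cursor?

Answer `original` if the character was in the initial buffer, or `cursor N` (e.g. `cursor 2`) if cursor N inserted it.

After op 1 (move_right): buffer="meqnzsigqr" (len 10), cursors c1@7 c2@9 c3@10, authorship ..........
After op 2 (insert('i')): buffer="meqnzsiigqiri" (len 13), cursors c1@8 c2@11 c3@13, authorship .......1..2.3
After op 3 (move_left): buffer="meqnzsiigqiri" (len 13), cursors c1@7 c2@10 c3@12, authorship .......1..2.3
After op 4 (move_left): buffer="meqnzsiigqiri" (len 13), cursors c1@6 c2@9 c3@11, authorship .......1..2.3
Authorship (.=original, N=cursor N): . . . . . . . 1 . . 2 . 3
Index 12: author = 3

Answer: cursor 3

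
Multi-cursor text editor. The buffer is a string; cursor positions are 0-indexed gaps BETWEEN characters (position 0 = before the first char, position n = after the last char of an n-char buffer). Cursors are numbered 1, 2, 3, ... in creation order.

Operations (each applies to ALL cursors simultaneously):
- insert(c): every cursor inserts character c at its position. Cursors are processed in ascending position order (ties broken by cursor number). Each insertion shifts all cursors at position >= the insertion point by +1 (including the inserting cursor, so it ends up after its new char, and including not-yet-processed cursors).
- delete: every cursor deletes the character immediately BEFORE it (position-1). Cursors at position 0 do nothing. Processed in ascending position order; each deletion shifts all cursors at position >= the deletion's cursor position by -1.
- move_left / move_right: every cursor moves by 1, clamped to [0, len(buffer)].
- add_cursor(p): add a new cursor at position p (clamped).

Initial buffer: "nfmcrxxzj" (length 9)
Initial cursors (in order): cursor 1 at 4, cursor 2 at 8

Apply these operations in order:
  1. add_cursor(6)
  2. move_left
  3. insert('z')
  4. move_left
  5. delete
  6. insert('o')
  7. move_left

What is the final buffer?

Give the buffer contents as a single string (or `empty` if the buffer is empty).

After op 1 (add_cursor(6)): buffer="nfmcrxxzj" (len 9), cursors c1@4 c3@6 c2@8, authorship .........
After op 2 (move_left): buffer="nfmcrxxzj" (len 9), cursors c1@3 c3@5 c2@7, authorship .........
After op 3 (insert('z')): buffer="nfmzcrzxxzzj" (len 12), cursors c1@4 c3@7 c2@10, authorship ...1..3..2..
After op 4 (move_left): buffer="nfmzcrzxxzzj" (len 12), cursors c1@3 c3@6 c2@9, authorship ...1..3..2..
After op 5 (delete): buffer="nfzczxzzj" (len 9), cursors c1@2 c3@4 c2@6, authorship ..1.3.2..
After op 6 (insert('o')): buffer="nfozcozxozzj" (len 12), cursors c1@3 c3@6 c2@9, authorship ..11.33.22..
After op 7 (move_left): buffer="nfozcozxozzj" (len 12), cursors c1@2 c3@5 c2@8, authorship ..11.33.22..

Answer: nfozcozxozzj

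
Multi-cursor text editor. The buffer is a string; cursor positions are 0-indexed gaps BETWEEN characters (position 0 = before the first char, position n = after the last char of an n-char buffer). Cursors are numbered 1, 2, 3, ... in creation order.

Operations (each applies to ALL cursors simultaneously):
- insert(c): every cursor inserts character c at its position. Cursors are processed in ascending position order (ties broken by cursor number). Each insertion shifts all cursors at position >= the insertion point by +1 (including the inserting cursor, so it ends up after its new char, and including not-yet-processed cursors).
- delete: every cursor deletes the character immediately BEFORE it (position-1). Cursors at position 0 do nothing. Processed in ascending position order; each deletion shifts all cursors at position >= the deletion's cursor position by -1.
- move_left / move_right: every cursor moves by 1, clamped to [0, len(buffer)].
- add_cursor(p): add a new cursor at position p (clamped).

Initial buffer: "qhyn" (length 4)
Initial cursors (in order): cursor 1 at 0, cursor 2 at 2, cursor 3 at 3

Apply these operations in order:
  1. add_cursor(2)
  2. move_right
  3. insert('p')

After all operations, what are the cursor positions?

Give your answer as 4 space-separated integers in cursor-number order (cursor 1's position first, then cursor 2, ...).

After op 1 (add_cursor(2)): buffer="qhyn" (len 4), cursors c1@0 c2@2 c4@2 c3@3, authorship ....
After op 2 (move_right): buffer="qhyn" (len 4), cursors c1@1 c2@3 c4@3 c3@4, authorship ....
After op 3 (insert('p')): buffer="qphyppnp" (len 8), cursors c1@2 c2@6 c4@6 c3@8, authorship .1..24.3

Answer: 2 6 8 6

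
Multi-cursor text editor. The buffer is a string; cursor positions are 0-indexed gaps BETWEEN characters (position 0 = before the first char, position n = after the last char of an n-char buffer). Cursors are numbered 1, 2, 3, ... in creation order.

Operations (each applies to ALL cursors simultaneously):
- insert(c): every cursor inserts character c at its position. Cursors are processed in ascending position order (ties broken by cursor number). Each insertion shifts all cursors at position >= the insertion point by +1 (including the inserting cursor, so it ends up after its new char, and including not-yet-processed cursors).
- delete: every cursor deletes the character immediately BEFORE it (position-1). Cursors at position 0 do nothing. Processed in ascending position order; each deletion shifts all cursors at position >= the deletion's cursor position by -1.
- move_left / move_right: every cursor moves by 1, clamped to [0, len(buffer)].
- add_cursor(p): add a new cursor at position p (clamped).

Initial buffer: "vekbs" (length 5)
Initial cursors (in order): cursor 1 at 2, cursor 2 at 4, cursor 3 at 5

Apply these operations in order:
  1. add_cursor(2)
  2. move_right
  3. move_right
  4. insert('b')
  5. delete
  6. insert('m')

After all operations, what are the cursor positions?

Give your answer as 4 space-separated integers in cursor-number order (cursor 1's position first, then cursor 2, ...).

After op 1 (add_cursor(2)): buffer="vekbs" (len 5), cursors c1@2 c4@2 c2@4 c3@5, authorship .....
After op 2 (move_right): buffer="vekbs" (len 5), cursors c1@3 c4@3 c2@5 c3@5, authorship .....
After op 3 (move_right): buffer="vekbs" (len 5), cursors c1@4 c4@4 c2@5 c3@5, authorship .....
After op 4 (insert('b')): buffer="vekbbbsbb" (len 9), cursors c1@6 c4@6 c2@9 c3@9, authorship ....14.23
After op 5 (delete): buffer="vekbs" (len 5), cursors c1@4 c4@4 c2@5 c3@5, authorship .....
After op 6 (insert('m')): buffer="vekbmmsmm" (len 9), cursors c1@6 c4@6 c2@9 c3@9, authorship ....14.23

Answer: 6 9 9 6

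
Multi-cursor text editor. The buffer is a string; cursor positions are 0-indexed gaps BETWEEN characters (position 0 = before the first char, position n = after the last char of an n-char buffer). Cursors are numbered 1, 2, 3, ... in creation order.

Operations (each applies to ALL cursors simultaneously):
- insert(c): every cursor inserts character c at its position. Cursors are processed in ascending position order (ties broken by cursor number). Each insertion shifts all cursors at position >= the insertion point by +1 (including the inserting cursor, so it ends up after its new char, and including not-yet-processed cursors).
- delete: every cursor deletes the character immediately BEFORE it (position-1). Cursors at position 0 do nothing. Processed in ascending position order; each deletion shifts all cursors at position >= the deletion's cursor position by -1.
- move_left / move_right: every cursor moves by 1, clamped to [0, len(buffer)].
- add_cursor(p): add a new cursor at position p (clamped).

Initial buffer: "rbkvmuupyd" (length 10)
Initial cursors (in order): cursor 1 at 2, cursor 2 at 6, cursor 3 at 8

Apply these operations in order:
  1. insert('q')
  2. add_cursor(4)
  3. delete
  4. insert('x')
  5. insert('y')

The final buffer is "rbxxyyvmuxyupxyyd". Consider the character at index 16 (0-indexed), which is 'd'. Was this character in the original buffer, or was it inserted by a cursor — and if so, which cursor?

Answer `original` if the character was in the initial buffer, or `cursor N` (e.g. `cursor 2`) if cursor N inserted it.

Answer: original

Derivation:
After op 1 (insert('q')): buffer="rbqkvmuqupqyd" (len 13), cursors c1@3 c2@8 c3@11, authorship ..1....2..3..
After op 2 (add_cursor(4)): buffer="rbqkvmuqupqyd" (len 13), cursors c1@3 c4@4 c2@8 c3@11, authorship ..1....2..3..
After op 3 (delete): buffer="rbvmuupyd" (len 9), cursors c1@2 c4@2 c2@5 c3@7, authorship .........
After op 4 (insert('x')): buffer="rbxxvmuxupxyd" (len 13), cursors c1@4 c4@4 c2@8 c3@11, authorship ..14...2..3..
After op 5 (insert('y')): buffer="rbxxyyvmuxyupxyyd" (len 17), cursors c1@6 c4@6 c2@11 c3@15, authorship ..1414...22..33..
Authorship (.=original, N=cursor N): . . 1 4 1 4 . . . 2 2 . . 3 3 . .
Index 16: author = original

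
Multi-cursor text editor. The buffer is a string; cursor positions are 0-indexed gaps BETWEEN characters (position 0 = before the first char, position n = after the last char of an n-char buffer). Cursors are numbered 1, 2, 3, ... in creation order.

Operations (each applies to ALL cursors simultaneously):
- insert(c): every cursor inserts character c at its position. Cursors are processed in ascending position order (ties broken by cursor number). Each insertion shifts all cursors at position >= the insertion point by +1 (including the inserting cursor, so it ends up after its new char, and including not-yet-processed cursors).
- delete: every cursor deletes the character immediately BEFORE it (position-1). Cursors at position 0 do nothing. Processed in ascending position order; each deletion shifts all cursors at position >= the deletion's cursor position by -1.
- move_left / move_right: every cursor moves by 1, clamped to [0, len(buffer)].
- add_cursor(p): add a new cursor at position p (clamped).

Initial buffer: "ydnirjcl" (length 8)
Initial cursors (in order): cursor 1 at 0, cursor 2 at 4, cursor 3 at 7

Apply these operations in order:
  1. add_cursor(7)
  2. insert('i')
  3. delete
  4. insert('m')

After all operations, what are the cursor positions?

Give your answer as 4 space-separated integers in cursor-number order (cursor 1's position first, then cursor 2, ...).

After op 1 (add_cursor(7)): buffer="ydnirjcl" (len 8), cursors c1@0 c2@4 c3@7 c4@7, authorship ........
After op 2 (insert('i')): buffer="iydniirjciil" (len 12), cursors c1@1 c2@6 c3@11 c4@11, authorship 1....2...34.
After op 3 (delete): buffer="ydnirjcl" (len 8), cursors c1@0 c2@4 c3@7 c4@7, authorship ........
After op 4 (insert('m')): buffer="mydnimrjcmml" (len 12), cursors c1@1 c2@6 c3@11 c4@11, authorship 1....2...34.

Answer: 1 6 11 11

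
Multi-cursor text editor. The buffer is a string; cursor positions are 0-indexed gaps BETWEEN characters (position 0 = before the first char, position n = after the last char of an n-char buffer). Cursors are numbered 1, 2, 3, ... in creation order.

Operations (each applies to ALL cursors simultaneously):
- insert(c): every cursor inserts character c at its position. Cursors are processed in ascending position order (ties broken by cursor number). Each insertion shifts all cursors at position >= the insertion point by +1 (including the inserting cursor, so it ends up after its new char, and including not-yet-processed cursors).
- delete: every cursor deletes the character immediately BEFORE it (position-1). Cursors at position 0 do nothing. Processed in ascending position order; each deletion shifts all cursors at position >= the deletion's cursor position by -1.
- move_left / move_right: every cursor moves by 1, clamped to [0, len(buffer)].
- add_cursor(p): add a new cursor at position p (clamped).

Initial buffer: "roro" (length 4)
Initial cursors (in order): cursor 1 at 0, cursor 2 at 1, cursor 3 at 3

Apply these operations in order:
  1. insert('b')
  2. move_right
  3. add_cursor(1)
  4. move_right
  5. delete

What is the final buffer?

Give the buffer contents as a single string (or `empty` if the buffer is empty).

Answer: bob

Derivation:
After op 1 (insert('b')): buffer="brborbo" (len 7), cursors c1@1 c2@3 c3@6, authorship 1.2..3.
After op 2 (move_right): buffer="brborbo" (len 7), cursors c1@2 c2@4 c3@7, authorship 1.2..3.
After op 3 (add_cursor(1)): buffer="brborbo" (len 7), cursors c4@1 c1@2 c2@4 c3@7, authorship 1.2..3.
After op 4 (move_right): buffer="brborbo" (len 7), cursors c4@2 c1@3 c2@5 c3@7, authorship 1.2..3.
After op 5 (delete): buffer="bob" (len 3), cursors c1@1 c4@1 c2@2 c3@3, authorship 1.3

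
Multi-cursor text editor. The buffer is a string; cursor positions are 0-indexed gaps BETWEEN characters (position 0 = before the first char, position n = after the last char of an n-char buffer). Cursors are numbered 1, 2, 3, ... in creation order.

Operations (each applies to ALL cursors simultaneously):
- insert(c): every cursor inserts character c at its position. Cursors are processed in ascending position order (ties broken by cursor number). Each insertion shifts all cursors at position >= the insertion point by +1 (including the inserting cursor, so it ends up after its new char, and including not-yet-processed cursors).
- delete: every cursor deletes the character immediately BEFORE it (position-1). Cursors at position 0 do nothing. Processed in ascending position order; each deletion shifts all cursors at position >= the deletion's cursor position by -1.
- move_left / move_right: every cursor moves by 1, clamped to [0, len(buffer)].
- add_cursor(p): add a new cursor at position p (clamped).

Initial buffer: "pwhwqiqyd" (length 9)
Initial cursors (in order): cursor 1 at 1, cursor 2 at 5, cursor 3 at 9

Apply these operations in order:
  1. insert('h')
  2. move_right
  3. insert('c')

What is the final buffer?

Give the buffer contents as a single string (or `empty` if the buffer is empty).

After op 1 (insert('h')): buffer="phwhwqhiqydh" (len 12), cursors c1@2 c2@7 c3@12, authorship .1....2....3
After op 2 (move_right): buffer="phwhwqhiqydh" (len 12), cursors c1@3 c2@8 c3@12, authorship .1....2....3
After op 3 (insert('c')): buffer="phwchwqhicqydhc" (len 15), cursors c1@4 c2@10 c3@15, authorship .1.1...2.2...33

Answer: phwchwqhicqydhc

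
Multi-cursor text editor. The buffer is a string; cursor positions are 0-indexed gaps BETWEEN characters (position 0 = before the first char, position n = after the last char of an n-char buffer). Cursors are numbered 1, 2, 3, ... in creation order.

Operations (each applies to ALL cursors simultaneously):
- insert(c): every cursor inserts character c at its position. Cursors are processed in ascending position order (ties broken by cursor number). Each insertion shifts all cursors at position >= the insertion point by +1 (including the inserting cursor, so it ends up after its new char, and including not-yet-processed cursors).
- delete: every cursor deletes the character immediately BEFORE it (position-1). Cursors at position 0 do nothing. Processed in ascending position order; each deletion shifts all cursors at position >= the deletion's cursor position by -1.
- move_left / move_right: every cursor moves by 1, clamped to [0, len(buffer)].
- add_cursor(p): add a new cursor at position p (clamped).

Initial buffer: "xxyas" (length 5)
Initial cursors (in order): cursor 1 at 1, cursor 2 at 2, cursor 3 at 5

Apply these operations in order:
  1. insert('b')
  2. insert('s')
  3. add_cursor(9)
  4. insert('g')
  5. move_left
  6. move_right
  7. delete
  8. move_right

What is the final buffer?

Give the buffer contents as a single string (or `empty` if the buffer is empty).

Answer: xbsxbsyasbs

Derivation:
After op 1 (insert('b')): buffer="xbxbyasb" (len 8), cursors c1@2 c2@4 c3@8, authorship .1.2...3
After op 2 (insert('s')): buffer="xbsxbsyasbs" (len 11), cursors c1@3 c2@6 c3@11, authorship .11.22...33
After op 3 (add_cursor(9)): buffer="xbsxbsyasbs" (len 11), cursors c1@3 c2@6 c4@9 c3@11, authorship .11.22...33
After op 4 (insert('g')): buffer="xbsgxbsgyasgbsg" (len 15), cursors c1@4 c2@8 c4@12 c3@15, authorship .111.222...4333
After op 5 (move_left): buffer="xbsgxbsgyasgbsg" (len 15), cursors c1@3 c2@7 c4@11 c3@14, authorship .111.222...4333
After op 6 (move_right): buffer="xbsgxbsgyasgbsg" (len 15), cursors c1@4 c2@8 c4@12 c3@15, authorship .111.222...4333
After op 7 (delete): buffer="xbsxbsyasbs" (len 11), cursors c1@3 c2@6 c4@9 c3@11, authorship .11.22...33
After op 8 (move_right): buffer="xbsxbsyasbs" (len 11), cursors c1@4 c2@7 c4@10 c3@11, authorship .11.22...33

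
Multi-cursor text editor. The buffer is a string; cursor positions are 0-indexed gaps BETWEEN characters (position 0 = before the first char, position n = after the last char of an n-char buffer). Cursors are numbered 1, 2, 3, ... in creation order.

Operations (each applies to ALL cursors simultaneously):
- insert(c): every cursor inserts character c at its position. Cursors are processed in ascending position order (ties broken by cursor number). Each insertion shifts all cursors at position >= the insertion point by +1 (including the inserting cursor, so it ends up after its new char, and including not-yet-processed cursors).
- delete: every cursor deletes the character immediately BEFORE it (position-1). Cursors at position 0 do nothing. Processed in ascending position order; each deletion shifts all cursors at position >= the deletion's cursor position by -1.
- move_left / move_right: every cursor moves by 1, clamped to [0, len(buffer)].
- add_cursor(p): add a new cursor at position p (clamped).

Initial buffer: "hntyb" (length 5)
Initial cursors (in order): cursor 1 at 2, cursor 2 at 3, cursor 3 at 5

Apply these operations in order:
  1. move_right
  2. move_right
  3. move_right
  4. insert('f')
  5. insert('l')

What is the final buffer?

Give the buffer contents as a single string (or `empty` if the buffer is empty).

After op 1 (move_right): buffer="hntyb" (len 5), cursors c1@3 c2@4 c3@5, authorship .....
After op 2 (move_right): buffer="hntyb" (len 5), cursors c1@4 c2@5 c3@5, authorship .....
After op 3 (move_right): buffer="hntyb" (len 5), cursors c1@5 c2@5 c3@5, authorship .....
After op 4 (insert('f')): buffer="hntybfff" (len 8), cursors c1@8 c2@8 c3@8, authorship .....123
After op 5 (insert('l')): buffer="hntybffflll" (len 11), cursors c1@11 c2@11 c3@11, authorship .....123123

Answer: hntybffflll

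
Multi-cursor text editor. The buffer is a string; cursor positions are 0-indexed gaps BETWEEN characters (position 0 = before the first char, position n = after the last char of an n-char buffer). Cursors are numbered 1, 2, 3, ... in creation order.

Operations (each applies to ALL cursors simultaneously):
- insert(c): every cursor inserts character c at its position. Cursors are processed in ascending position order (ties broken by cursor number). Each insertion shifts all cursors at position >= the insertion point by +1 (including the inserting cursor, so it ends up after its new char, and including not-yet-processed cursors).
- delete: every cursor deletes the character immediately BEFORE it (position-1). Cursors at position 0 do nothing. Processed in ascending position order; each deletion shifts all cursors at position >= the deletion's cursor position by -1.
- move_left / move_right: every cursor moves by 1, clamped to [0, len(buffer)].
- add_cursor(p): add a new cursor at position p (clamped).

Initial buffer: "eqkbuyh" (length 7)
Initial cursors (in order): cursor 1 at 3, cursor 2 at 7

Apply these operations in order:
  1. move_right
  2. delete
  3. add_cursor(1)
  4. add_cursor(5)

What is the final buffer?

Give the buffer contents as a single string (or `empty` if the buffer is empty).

After op 1 (move_right): buffer="eqkbuyh" (len 7), cursors c1@4 c2@7, authorship .......
After op 2 (delete): buffer="eqkuy" (len 5), cursors c1@3 c2@5, authorship .....
After op 3 (add_cursor(1)): buffer="eqkuy" (len 5), cursors c3@1 c1@3 c2@5, authorship .....
After op 4 (add_cursor(5)): buffer="eqkuy" (len 5), cursors c3@1 c1@3 c2@5 c4@5, authorship .....

Answer: eqkuy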